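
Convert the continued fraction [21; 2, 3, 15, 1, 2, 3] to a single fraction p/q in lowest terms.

Fold from the inside: start with 3/1.
  2 + 1/3 = 7/3
  1 + 3/7 = 10/7
  15 + 7/10 = 157/10
  3 + 10/157 = 481/157
  2 + 157/481 = 1119/481
  21 + 481/1119 = 23980/1119

23980/1119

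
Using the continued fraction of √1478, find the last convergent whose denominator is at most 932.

13225/344

√1478 = [38; 2, 4, 38, 4, 2, 76, …] (period length 6).
Convergents:
  p_0/q_0 = 38/1
  p_1/q_1 = 77/2
  p_2/q_2 = 346/9
  p_3/q_3 = 13225/344
  p_4/q_4 = 53246/1385
q_3 = 344 ≤ 932 < 1385 = q_4, so the answer is 13225/344.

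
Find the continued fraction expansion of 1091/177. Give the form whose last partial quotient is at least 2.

1091 = 6·177 + 29
177 = 6·29 + 3
29 = 9·3 + 2
3 = 1·2 + 1
2 = 2·1 + 0  (stop)
So 1091/177 = [6; 6, 9, 1, 2].

[6; 6, 9, 1, 2]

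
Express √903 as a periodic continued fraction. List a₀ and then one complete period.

[30; 20, 60]

a₀ = ⌊√903⌋ = 30.
With m₀=0, d₀=1 and mₖ₊₁ = dₖaₖ − mₖ, dₖ₊₁ = (n − mₖ₊₁²)/dₖ, aₖ₊₁ = ⌊(a₀+mₖ₊₁)/dₖ₊₁⌋:
  k=1: m=30, d=3, a=20
  k=2: m=30, d=1, a=60
d=1 and a=2a₀=60 at k=2, so the next step gives (m, d) = (30, 3) again — its k=1 value — and the period has length 2.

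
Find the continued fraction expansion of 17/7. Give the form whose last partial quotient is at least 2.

17 = 2*7 + 3
7 = 2*3 + 1
3 = 3*1 + 0  (stop)
So 17/7 = [2; 2, 3].

[2; 2, 3]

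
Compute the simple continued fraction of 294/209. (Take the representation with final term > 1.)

294 = 1·209 + 85
209 = 2·85 + 39
85 = 2·39 + 7
39 = 5·7 + 4
7 = 1·4 + 3
4 = 1·3 + 1
3 = 3·1 + 0  (stop)
So 294/209 = [1; 2, 2, 5, 1, 1, 3].

[1; 2, 2, 5, 1, 1, 3]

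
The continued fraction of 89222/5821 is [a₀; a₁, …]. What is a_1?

89222 = 15·5821 + 1907   →  a_0 = 15
5821 = 3·1907 + 100   →  a_1 = 3

3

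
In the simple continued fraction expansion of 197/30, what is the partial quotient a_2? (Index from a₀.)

197 = 6·30 + 17   →  a_0 = 6
30 = 1·17 + 13   →  a_1 = 1
17 = 1·13 + 4   →  a_2 = 1

1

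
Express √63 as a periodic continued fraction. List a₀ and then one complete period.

[7; 1, 14]

a₀ = ⌊√63⌋ = 7.
With m₀=0, d₀=1 and mₖ₊₁ = dₖaₖ − mₖ, dₖ₊₁ = (n − mₖ₊₁²)/dₖ, aₖ₊₁ = ⌊(a₀+mₖ₊₁)/dₖ₊₁⌋:
  k=1: m=7, d=14, a=1
  k=2: m=7, d=1, a=14
d=1 and a=2a₀=14 at k=2, so the next step gives (m, d) = (7, 14) again — its k=1 value — and the period has length 2.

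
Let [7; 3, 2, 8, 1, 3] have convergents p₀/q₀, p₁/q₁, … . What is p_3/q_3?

Using pₖ = aₖpₖ₋₁ + pₖ₋₂, qₖ = aₖqₖ₋₁ + qₖ₋₂ (with p₋₁=1, p₋₂=0, q₋₁=0, q₋₂=1):
  k=0: a=7, p=7, q=1
  k=1: a=3, p=22, q=3
  k=2: a=2, p=51, q=7
  k=3: a=8, p=430, q=59

430/59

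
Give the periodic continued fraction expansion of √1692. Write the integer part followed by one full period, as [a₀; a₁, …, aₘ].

a₀ = ⌊√1692⌋ = 41.
With m₀=0, d₀=1 and mₖ₊₁ = dₖaₖ − mₖ, dₖ₊₁ = (n − mₖ₊₁²)/dₖ, aₖ₊₁ = ⌊(a₀+mₖ₊₁)/dₖ₊₁⌋:
  k=1: m=41, d=11, a=7
  k=2: m=36, d=36, a=2
  k=3: m=36, d=11, a=7
  k=4: m=41, d=1, a=82
d=1 and a=2a₀=82 at k=4, so the next step gives (m, d) = (41, 11) again — its k=1 value — and the period has length 4.

[41; 7, 2, 7, 82]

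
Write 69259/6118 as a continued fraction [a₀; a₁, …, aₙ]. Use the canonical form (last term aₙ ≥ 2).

69259 = 11·6118 + 1961
6118 = 3·1961 + 235
1961 = 8·235 + 81
235 = 2·81 + 73
81 = 1·73 + 8
73 = 9·8 + 1
8 = 8·1 + 0  (stop)
So 69259/6118 = [11; 3, 8, 2, 1, 9, 8].

[11; 3, 8, 2, 1, 9, 8]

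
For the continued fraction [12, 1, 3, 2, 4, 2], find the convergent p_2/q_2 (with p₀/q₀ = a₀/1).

Using pₖ = aₖpₖ₋₁ + pₖ₋₂, qₖ = aₖqₖ₋₁ + qₖ₋₂ (with p₋₁=1, p₋₂=0, q₋₁=0, q₋₂=1):
  k=0: a=12, p=12, q=1
  k=1: a=1, p=13, q=1
  k=2: a=3, p=51, q=4

51/4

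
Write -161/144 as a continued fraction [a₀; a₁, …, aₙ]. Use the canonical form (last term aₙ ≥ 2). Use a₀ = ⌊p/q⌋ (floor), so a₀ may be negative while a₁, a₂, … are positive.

-161 = -2·144 + 127
144 = 1·127 + 17
127 = 7·17 + 8
17 = 2·8 + 1
8 = 8·1 + 0  (stop)
So -161/144 = [-2; 1, 7, 2, 8].

[-2; 1, 7, 2, 8]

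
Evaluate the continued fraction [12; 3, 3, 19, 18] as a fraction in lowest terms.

Fold from the inside: start with 18/1.
  19 + 1/18 = 343/18
  3 + 18/343 = 1047/343
  3 + 343/1047 = 3484/1047
  12 + 1047/3484 = 42855/3484

42855/3484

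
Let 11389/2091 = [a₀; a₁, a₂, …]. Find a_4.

3

11389 = 5·2091 + 934   →  a_0 = 5
2091 = 2·934 + 223   →  a_1 = 2
934 = 4·223 + 42   →  a_2 = 4
223 = 5·42 + 13   →  a_3 = 5
42 = 3·13 + 3   →  a_4 = 3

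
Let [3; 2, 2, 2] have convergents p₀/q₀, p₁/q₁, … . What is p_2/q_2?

Using pₖ = aₖpₖ₋₁ + pₖ₋₂, qₖ = aₖqₖ₋₁ + qₖ₋₂ (with p₋₁=1, p₋₂=0, q₋₁=0, q₋₂=1):
  k=0: a=3, p=3, q=1
  k=1: a=2, p=7, q=2
  k=2: a=2, p=17, q=5

17/5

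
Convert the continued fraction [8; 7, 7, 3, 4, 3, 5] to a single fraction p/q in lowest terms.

94694/11633

Using pₖ = aₖpₖ₋₁ + pₖ₋₂ and qₖ = aₖqₖ₋₁ + qₖ₋₂:
  k=0: a=8, p=8, q=1
  k=1: a=7, p=57, q=7
  k=2: a=7, p=407, q=50
  k=3: a=3, p=1278, q=157
  k=4: a=4, p=5519, q=678
  k=5: a=3, p=17835, q=2191
  k=6: a=5, p=94694, q=11633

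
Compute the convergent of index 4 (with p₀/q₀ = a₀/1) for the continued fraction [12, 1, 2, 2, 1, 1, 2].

Using pₖ = aₖpₖ₋₁ + pₖ₋₂, qₖ = aₖqₖ₋₁ + qₖ₋₂ (with p₋₁=1, p₋₂=0, q₋₁=0, q₋₂=1):
  k=0: a=12, p=12, q=1
  k=1: a=1, p=13, q=1
  k=2: a=2, p=38, q=3
  k=3: a=2, p=89, q=7
  k=4: a=1, p=127, q=10

127/10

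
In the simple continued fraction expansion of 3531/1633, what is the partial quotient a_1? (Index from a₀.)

3531 = 2·1633 + 265   →  a_0 = 2
1633 = 6·265 + 43   →  a_1 = 6

6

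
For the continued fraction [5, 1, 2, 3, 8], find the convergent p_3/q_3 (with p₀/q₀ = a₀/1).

57/10

Using pₖ = aₖpₖ₋₁ + pₖ₋₂, qₖ = aₖqₖ₋₁ + qₖ₋₂ (with p₋₁=1, p₋₂=0, q₋₁=0, q₋₂=1):
  k=0: a=5, p=5, q=1
  k=1: a=1, p=6, q=1
  k=2: a=2, p=17, q=3
  k=3: a=3, p=57, q=10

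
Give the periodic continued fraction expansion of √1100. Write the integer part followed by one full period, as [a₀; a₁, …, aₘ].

[33; 6, 66]

a₀ = ⌊√1100⌋ = 33.
With m₀=0, d₀=1 and mₖ₊₁ = dₖaₖ − mₖ, dₖ₊₁ = (n − mₖ₊₁²)/dₖ, aₖ₊₁ = ⌊(a₀+mₖ₊₁)/dₖ₊₁⌋:
  k=1: m=33, d=11, a=6
  k=2: m=33, d=1, a=66
d=1 and a=2a₀=66 at k=2, so the next step gives (m, d) = (33, 11) again — its k=1 value — and the period has length 2.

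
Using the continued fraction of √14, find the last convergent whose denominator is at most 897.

√14 = [3; 1, 2, 1, 6, …] (period length 4).
Convergents:
  p_0/q_0 = 3/1
  p_1/q_1 = 4/1
  p_2/q_2 = 11/3
  p_3/q_3 = 15/4
  p_4/q_4 = 101/27
  p_5/q_5 = 116/31
  p_6/q_6 = 333/89
  p_7/q_7 = 449/120
  p_8/q_8 = 3027/809
  p_9/q_9 = 3476/929
q_8 = 809 ≤ 897 < 929 = q_9, so the answer is 3027/809.

3027/809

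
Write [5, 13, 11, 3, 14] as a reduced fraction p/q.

32357/6374

Fold from the inside: start with 14/1.
  3 + 1/14 = 43/14
  11 + 14/43 = 487/43
  13 + 43/487 = 6374/487
  5 + 487/6374 = 32357/6374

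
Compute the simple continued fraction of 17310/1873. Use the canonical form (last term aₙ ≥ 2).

17310 = 9·1873 + 453
1873 = 4·453 + 61
453 = 7·61 + 26
61 = 2·26 + 9
26 = 2·9 + 8
9 = 1·8 + 1
8 = 8·1 + 0  (stop)
So 17310/1873 = [9; 4, 7, 2, 2, 1, 8].

[9; 4, 7, 2, 2, 1, 8]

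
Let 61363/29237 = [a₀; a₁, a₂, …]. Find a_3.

3

61363 = 2·29237 + 2889   →  a_0 = 2
29237 = 10·2889 + 347   →  a_1 = 10
2889 = 8·347 + 113   →  a_2 = 8
347 = 3·113 + 8   →  a_3 = 3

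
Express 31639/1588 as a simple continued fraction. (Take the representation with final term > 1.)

31639 = 19*1588 + 1467
1588 = 1*1467 + 121
1467 = 12*121 + 15
121 = 8*15 + 1
15 = 15*1 + 0  (stop)
So 31639/1588 = [19; 1, 12, 8, 15].

[19; 1, 12, 8, 15]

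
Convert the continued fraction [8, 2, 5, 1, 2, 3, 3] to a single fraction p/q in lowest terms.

3460/409

Fold from the inside: start with 3/1.
  3 + 1/3 = 10/3
  2 + 3/10 = 23/10
  1 + 10/23 = 33/23
  5 + 23/33 = 188/33
  2 + 33/188 = 409/188
  8 + 188/409 = 3460/409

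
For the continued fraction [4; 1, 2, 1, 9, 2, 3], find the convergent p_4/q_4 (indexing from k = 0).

Using pₖ = aₖpₖ₋₁ + pₖ₋₂, qₖ = aₖqₖ₋₁ + qₖ₋₂ (with p₋₁=1, p₋₂=0, q₋₁=0, q₋₂=1):
  k=0: a=4, p=4, q=1
  k=1: a=1, p=5, q=1
  k=2: a=2, p=14, q=3
  k=3: a=1, p=19, q=4
  k=4: a=9, p=185, q=39

185/39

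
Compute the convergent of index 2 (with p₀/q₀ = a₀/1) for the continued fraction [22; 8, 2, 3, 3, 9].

376/17

Using pₖ = aₖpₖ₋₁ + pₖ₋₂, qₖ = aₖqₖ₋₁ + qₖ₋₂ (with p₋₁=1, p₋₂=0, q₋₁=0, q₋₂=1):
  k=0: a=22, p=22, q=1
  k=1: a=8, p=177, q=8
  k=2: a=2, p=376, q=17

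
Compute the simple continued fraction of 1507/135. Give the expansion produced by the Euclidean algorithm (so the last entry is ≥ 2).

1507 = 11*135 + 22
135 = 6*22 + 3
22 = 7*3 + 1
3 = 3*1 + 0  (stop)
So 1507/135 = [11; 6, 7, 3].

[11; 6, 7, 3]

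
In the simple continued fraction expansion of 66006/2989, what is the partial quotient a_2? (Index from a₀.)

19

66006 = 22·2989 + 248   →  a_0 = 22
2989 = 12·248 + 13   →  a_1 = 12
248 = 19·13 + 1   →  a_2 = 19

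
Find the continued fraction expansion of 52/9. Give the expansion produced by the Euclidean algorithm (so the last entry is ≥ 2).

52 = 5×9 + 7
9 = 1×7 + 2
7 = 3×2 + 1
2 = 2×1 + 0  (stop)
So 52/9 = [5; 1, 3, 2].

[5; 1, 3, 2]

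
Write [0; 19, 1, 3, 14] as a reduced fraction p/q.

Using pₖ = aₖpₖ₋₁ + pₖ₋₂ and qₖ = aₖqₖ₋₁ + qₖ₋₂:
  k=0: a=0, p=0, q=1
  k=1: a=19, p=1, q=19
  k=2: a=1, p=1, q=20
  k=3: a=3, p=4, q=79
  k=4: a=14, p=57, q=1126

57/1126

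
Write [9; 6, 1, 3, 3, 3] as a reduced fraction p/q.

Fold from the inside: start with 3/1.
  3 + 1/3 = 10/3
  3 + 3/10 = 33/10
  1 + 10/33 = 43/33
  6 + 33/43 = 291/43
  9 + 43/291 = 2662/291

2662/291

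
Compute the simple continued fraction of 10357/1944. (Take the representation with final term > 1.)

10357 = 5·1944 + 637
1944 = 3·637 + 33
637 = 19·33 + 10
33 = 3·10 + 3
10 = 3·3 + 1
3 = 3·1 + 0  (stop)
So 10357/1944 = [5; 3, 19, 3, 3, 3].

[5; 3, 19, 3, 3, 3]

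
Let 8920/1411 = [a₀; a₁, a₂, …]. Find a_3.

3

8920 = 6·1411 + 454   →  a_0 = 6
1411 = 3·454 + 49   →  a_1 = 3
454 = 9·49 + 13   →  a_2 = 9
49 = 3·13 + 10   →  a_3 = 3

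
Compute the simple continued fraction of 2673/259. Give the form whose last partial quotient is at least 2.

2673 = 10*259 + 83
259 = 3*83 + 10
83 = 8*10 + 3
10 = 3*3 + 1
3 = 3*1 + 0  (stop)
So 2673/259 = [10; 3, 8, 3, 3].

[10; 3, 8, 3, 3]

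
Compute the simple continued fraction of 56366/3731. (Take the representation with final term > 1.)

[15; 9, 3, 3, 2, 17]

56366 = 15*3731 + 401
3731 = 9*401 + 122
401 = 3*122 + 35
122 = 3*35 + 17
35 = 2*17 + 1
17 = 17*1 + 0  (stop)
So 56366/3731 = [15; 9, 3, 3, 2, 17].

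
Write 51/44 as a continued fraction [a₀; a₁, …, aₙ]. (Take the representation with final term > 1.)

51 = 1*44 + 7
44 = 6*7 + 2
7 = 3*2 + 1
2 = 2*1 + 0  (stop)
So 51/44 = [1; 6, 3, 2].

[1; 6, 3, 2]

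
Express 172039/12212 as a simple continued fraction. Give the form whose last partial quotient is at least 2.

[14; 11, 2, 2, 16, 13]

172039 = 14·12212 + 1071
12212 = 11·1071 + 431
1071 = 2·431 + 209
431 = 2·209 + 13
209 = 16·13 + 1
13 = 13·1 + 0  (stop)
So 172039/12212 = [14; 11, 2, 2, 16, 13].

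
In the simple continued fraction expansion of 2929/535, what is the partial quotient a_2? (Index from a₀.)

2929 = 5·535 + 254   →  a_0 = 5
535 = 2·254 + 27   →  a_1 = 2
254 = 9·27 + 11   →  a_2 = 9

9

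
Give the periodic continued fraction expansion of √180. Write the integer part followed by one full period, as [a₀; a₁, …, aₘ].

a₀ = ⌊√180⌋ = 13.
With m₀=0, d₀=1 and mₖ₊₁ = dₖaₖ − mₖ, dₖ₊₁ = (n − mₖ₊₁²)/dₖ, aₖ₊₁ = ⌊(a₀+mₖ₊₁)/dₖ₊₁⌋:
  k=1: m=13, d=11, a=2
  k=2: m=9, d=9, a=2
  k=3: m=9, d=11, a=2
  k=4: m=13, d=1, a=26
d=1 and a=2a₀=26 at k=4, so the next step gives (m, d) = (13, 11) again — its k=1 value — and the period has length 4.

[13; 2, 2, 2, 26]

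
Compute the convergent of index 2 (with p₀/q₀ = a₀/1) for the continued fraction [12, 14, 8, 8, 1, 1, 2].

1364/113

Using pₖ = aₖpₖ₋₁ + pₖ₋₂, qₖ = aₖqₖ₋₁ + qₖ₋₂ (with p₋₁=1, p₋₂=0, q₋₁=0, q₋₂=1):
  k=0: a=12, p=12, q=1
  k=1: a=14, p=169, q=14
  k=2: a=8, p=1364, q=113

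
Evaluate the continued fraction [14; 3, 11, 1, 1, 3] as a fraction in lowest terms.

Using pₖ = aₖpₖ₋₁ + pₖ₋₂ and qₖ = aₖqₖ₋₁ + qₖ₋₂:
  k=0: a=14, p=14, q=1
  k=1: a=3, p=43, q=3
  k=2: a=11, p=487, q=34
  k=3: a=1, p=530, q=37
  k=4: a=1, p=1017, q=71
  k=5: a=3, p=3581, q=250

3581/250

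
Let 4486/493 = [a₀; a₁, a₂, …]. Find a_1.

10

4486 = 9·493 + 49   →  a_0 = 9
493 = 10·49 + 3   →  a_1 = 10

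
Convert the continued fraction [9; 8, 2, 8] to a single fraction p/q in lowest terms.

Using pₖ = aₖpₖ₋₁ + pₖ₋₂ and qₖ = aₖqₖ₋₁ + qₖ₋₂:
  k=0: a=9, p=9, q=1
  k=1: a=8, p=73, q=8
  k=2: a=2, p=155, q=17
  k=3: a=8, p=1313, q=144

1313/144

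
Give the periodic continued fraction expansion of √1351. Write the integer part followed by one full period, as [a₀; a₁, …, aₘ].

a₀ = ⌊√1351⌋ = 36.
With m₀=0, d₀=1 and mₖ₊₁ = dₖaₖ − mₖ, dₖ₊₁ = (n − mₖ₊₁²)/dₖ, aₖ₊₁ = ⌊(a₀+mₖ₊₁)/dₖ₊₁⌋:
  k=1: m=36, d=55, a=1
  k=2: m=19, d=18, a=3
  k=3: m=35, d=7, a=10
  k=4: m=35, d=18, a=3
  k=5: m=19, d=55, a=1
  k=6: m=36, d=1, a=72
d=1 and a=2a₀=72 at k=6, so the next step gives (m, d) = (36, 55) again — its k=1 value — and the period has length 6.

[36; 1, 3, 10, 3, 1, 72]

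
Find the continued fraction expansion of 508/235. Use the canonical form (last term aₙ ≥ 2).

[2; 6, 5, 2, 3]

508 = 2·235 + 38
235 = 6·38 + 7
38 = 5·7 + 3
7 = 2·3 + 1
3 = 3·1 + 0  (stop)
So 508/235 = [2; 6, 5, 2, 3].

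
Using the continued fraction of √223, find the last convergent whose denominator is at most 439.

√223 = [14; 1, 13, 1, 28, …] (period length 4).
Convergents:
  p_0/q_0 = 14/1
  p_1/q_1 = 15/1
  p_2/q_2 = 209/14
  p_3/q_3 = 224/15
  p_4/q_4 = 6481/434
  p_5/q_5 = 6705/449
q_4 = 434 ≤ 439 < 449 = q_5, so the answer is 6481/434.

6481/434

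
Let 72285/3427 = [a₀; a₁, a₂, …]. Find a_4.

72285 = 21·3427 + 318   →  a_0 = 21
3427 = 10·318 + 247   →  a_1 = 10
318 = 1·247 + 71   →  a_2 = 1
247 = 3·71 + 34   →  a_3 = 3
71 = 2·34 + 3   →  a_4 = 2

2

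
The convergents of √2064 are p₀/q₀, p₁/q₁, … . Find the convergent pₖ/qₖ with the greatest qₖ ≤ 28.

√2064 = [45; 2, 3, 7, 3, 2, 90, …] (period length 6).
Convergents:
  p_0/q_0 = 45/1
  p_1/q_1 = 91/2
  p_2/q_2 = 318/7
  p_3/q_3 = 2317/51
q_2 = 7 ≤ 28 < 51 = q_3, so the answer is 318/7.

318/7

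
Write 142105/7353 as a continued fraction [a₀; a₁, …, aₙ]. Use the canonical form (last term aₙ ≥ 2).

142105 = 19*7353 + 2398
7353 = 3*2398 + 159
2398 = 15*159 + 13
159 = 12*13 + 3
13 = 4*3 + 1
3 = 3*1 + 0  (stop)
So 142105/7353 = [19; 3, 15, 12, 4, 3].

[19; 3, 15, 12, 4, 3]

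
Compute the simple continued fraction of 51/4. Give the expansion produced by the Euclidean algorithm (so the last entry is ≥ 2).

[12; 1, 3]

51 = 12·4 + 3
4 = 1·3 + 1
3 = 3·1 + 0  (stop)
So 51/4 = [12; 1, 3].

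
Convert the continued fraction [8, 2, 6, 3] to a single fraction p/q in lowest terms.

347/41

Using pₖ = aₖpₖ₋₁ + pₖ₋₂ and qₖ = aₖqₖ₋₁ + qₖ₋₂:
  k=0: a=8, p=8, q=1
  k=1: a=2, p=17, q=2
  k=2: a=6, p=110, q=13
  k=3: a=3, p=347, q=41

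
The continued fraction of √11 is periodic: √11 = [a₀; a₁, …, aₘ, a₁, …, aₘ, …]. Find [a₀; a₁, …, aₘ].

a₀ = ⌊√11⌋ = 3.
With m₀=0, d₀=1 and mₖ₊₁ = dₖaₖ − mₖ, dₖ₊₁ = (n − mₖ₊₁²)/dₖ, aₖ₊₁ = ⌊(a₀+mₖ₊₁)/dₖ₊₁⌋:
  k=1: m=3, d=2, a=3
  k=2: m=3, d=1, a=6
d=1 and a=2a₀=6 at k=2, so the next step gives (m, d) = (3, 2) again — its k=1 value — and the period has length 2.

[3; 3, 6]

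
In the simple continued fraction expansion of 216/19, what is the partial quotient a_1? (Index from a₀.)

2

216 = 11·19 + 7   →  a_0 = 11
19 = 2·7 + 5   →  a_1 = 2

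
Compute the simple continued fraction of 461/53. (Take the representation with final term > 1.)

[8; 1, 2, 3, 5]

461 = 8·53 + 37
53 = 1·37 + 16
37 = 2·16 + 5
16 = 3·5 + 1
5 = 5·1 + 0  (stop)
So 461/53 = [8; 1, 2, 3, 5].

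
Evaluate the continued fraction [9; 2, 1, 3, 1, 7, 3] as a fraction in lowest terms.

3191/341

Using pₖ = aₖpₖ₋₁ + pₖ₋₂ and qₖ = aₖqₖ₋₁ + qₖ₋₂:
  k=0: a=9, p=9, q=1
  k=1: a=2, p=19, q=2
  k=2: a=1, p=28, q=3
  k=3: a=3, p=103, q=11
  k=4: a=1, p=131, q=14
  k=5: a=7, p=1020, q=109
  k=6: a=3, p=3191, q=341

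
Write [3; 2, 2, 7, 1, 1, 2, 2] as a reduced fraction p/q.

Using pₖ = aₖpₖ₋₁ + pₖ₋₂ and qₖ = aₖqₖ₋₁ + qₖ₋₂:
  k=0: a=3, p=3, q=1
  k=1: a=2, p=7, q=2
  k=2: a=2, p=17, q=5
  k=3: a=7, p=126, q=37
  k=4: a=1, p=143, q=42
  k=5: a=1, p=269, q=79
  k=6: a=2, p=681, q=200
  k=7: a=2, p=1631, q=479

1631/479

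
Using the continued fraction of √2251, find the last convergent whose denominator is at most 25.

√2251 = [47; 2, 4, 47, 4, 2, 94, …] (period length 6).
Convergents:
  p_0/q_0 = 47/1
  p_1/q_1 = 95/2
  p_2/q_2 = 427/9
  p_3/q_3 = 20164/425
q_2 = 9 ≤ 25 < 425 = q_3, so the answer is 427/9.

427/9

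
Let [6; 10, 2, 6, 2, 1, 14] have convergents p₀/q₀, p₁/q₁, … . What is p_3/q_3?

829/136

Using pₖ = aₖpₖ₋₁ + pₖ₋₂, qₖ = aₖqₖ₋₁ + qₖ₋₂ (with p₋₁=1, p₋₂=0, q₋₁=0, q₋₂=1):
  k=0: a=6, p=6, q=1
  k=1: a=10, p=61, q=10
  k=2: a=2, p=128, q=21
  k=3: a=6, p=829, q=136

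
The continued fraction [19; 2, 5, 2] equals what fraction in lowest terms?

467/24

Using pₖ = aₖpₖ₋₁ + pₖ₋₂ and qₖ = aₖqₖ₋₁ + qₖ₋₂:
  k=0: a=19, p=19, q=1
  k=1: a=2, p=39, q=2
  k=2: a=5, p=214, q=11
  k=3: a=2, p=467, q=24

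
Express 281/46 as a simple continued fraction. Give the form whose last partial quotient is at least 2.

281 = 6·46 + 5
46 = 9·5 + 1
5 = 5·1 + 0  (stop)
So 281/46 = [6; 9, 5].

[6; 9, 5]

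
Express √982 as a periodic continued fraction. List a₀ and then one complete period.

a₀ = ⌊√982⌋ = 31.
With m₀=0, d₀=1 and mₖ₊₁ = dₖaₖ − mₖ, dₖ₊₁ = (n − mₖ₊₁²)/dₖ, aₖ₊₁ = ⌊(a₀+mₖ₊₁)/dₖ₊₁⌋:
  k=1: m=31, d=21, a=2
  k=2: m=11, d=41, a=1
  k=3: m=30, d=2, a=30
  k=4: m=30, d=41, a=1
  k=5: m=11, d=21, a=2
  k=6: m=31, d=1, a=62
d=1 and a=2a₀=62 at k=6, so the next step gives (m, d) = (31, 21) again — its k=1 value — and the period has length 6.

[31; 2, 1, 30, 1, 2, 62]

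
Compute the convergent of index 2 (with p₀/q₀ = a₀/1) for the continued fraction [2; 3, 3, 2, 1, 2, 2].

23/10

Using pₖ = aₖpₖ₋₁ + pₖ₋₂, qₖ = aₖqₖ₋₁ + qₖ₋₂ (with p₋₁=1, p₋₂=0, q₋₁=0, q₋₂=1):
  k=0: a=2, p=2, q=1
  k=1: a=3, p=7, q=3
  k=2: a=3, p=23, q=10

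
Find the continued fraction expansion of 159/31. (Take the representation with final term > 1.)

159 = 5×31 + 4
31 = 7×4 + 3
4 = 1×3 + 1
3 = 3×1 + 0  (stop)
So 159/31 = [5; 7, 1, 3].

[5; 7, 1, 3]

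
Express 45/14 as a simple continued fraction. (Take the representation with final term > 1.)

[3; 4, 1, 2]

45 = 3·14 + 3
14 = 4·3 + 2
3 = 1·2 + 1
2 = 2·1 + 0  (stop)
So 45/14 = [3; 4, 1, 2].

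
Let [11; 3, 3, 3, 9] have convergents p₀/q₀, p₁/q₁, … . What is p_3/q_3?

Using pₖ = aₖpₖ₋₁ + pₖ₋₂, qₖ = aₖqₖ₋₁ + qₖ₋₂ (with p₋₁=1, p₋₂=0, q₋₁=0, q₋₂=1):
  k=0: a=11, p=11, q=1
  k=1: a=3, p=34, q=3
  k=2: a=3, p=113, q=10
  k=3: a=3, p=373, q=33

373/33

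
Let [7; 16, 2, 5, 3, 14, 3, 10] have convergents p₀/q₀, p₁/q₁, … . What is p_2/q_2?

233/33

Using pₖ = aₖpₖ₋₁ + pₖ₋₂, qₖ = aₖqₖ₋₁ + qₖ₋₂ (with p₋₁=1, p₋₂=0, q₋₁=0, q₋₂=1):
  k=0: a=7, p=7, q=1
  k=1: a=16, p=113, q=16
  k=2: a=2, p=233, q=33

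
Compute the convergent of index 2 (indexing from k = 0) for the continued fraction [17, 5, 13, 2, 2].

Using pₖ = aₖpₖ₋₁ + pₖ₋₂, qₖ = aₖqₖ₋₁ + qₖ₋₂ (with p₋₁=1, p₋₂=0, q₋₁=0, q₋₂=1):
  k=0: a=17, p=17, q=1
  k=1: a=5, p=86, q=5
  k=2: a=13, p=1135, q=66

1135/66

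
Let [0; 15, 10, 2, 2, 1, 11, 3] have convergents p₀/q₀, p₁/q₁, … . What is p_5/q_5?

Using pₖ = aₖpₖ₋₁ + pₖ₋₂, qₖ = aₖqₖ₋₁ + qₖ₋₂ (with p₋₁=1, p₋₂=0, q₋₁=0, q₋₂=1):
  k=0: a=0, p=0, q=1
  k=1: a=15, p=1, q=15
  k=2: a=10, p=10, q=151
  k=3: a=2, p=21, q=317
  k=4: a=2, p=52, q=785
  k=5: a=1, p=73, q=1102

73/1102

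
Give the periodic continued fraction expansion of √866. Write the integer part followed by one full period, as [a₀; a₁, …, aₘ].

[29; 2, 2, 1, 28, 1, 2, 2, 58]

a₀ = ⌊√866⌋ = 29.
With m₀=0, d₀=1 and mₖ₊₁ = dₖaₖ − mₖ, dₖ₊₁ = (n − mₖ₊₁²)/dₖ, aₖ₊₁ = ⌊(a₀+mₖ₊₁)/dₖ₊₁⌋:
  k=1: m=29, d=25, a=2
  k=2: m=21, d=17, a=2
  k=3: m=13, d=41, a=1
  k=4: m=28, d=2, a=28
  k=5: m=28, d=41, a=1
  k=6: m=13, d=17, a=2
  k=7: m=21, d=25, a=2
  k=8: m=29, d=1, a=58
d=1 and a=2a₀=58 at k=8, so the next step gives (m, d) = (29, 25) again — its k=1 value — and the period has length 8.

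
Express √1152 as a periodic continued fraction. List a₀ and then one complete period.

[33; 1, 15, 1, 66]

a₀ = ⌊√1152⌋ = 33.
With m₀=0, d₀=1 and mₖ₊₁ = dₖaₖ − mₖ, dₖ₊₁ = (n − mₖ₊₁²)/dₖ, aₖ₊₁ = ⌊(a₀+mₖ₊₁)/dₖ₊₁⌋:
  k=1: m=33, d=63, a=1
  k=2: m=30, d=4, a=15
  k=3: m=30, d=63, a=1
  k=4: m=33, d=1, a=66
d=1 and a=2a₀=66 at k=4, so the next step gives (m, d) = (33, 63) again — its k=1 value — and the period has length 4.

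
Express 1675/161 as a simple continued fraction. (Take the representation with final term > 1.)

1675 = 10·161 + 65
161 = 2·65 + 31
65 = 2·31 + 3
31 = 10·3 + 1
3 = 3·1 + 0  (stop)
So 1675/161 = [10; 2, 2, 10, 3].

[10; 2, 2, 10, 3]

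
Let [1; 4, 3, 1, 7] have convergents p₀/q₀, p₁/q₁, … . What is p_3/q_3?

Using pₖ = aₖpₖ₋₁ + pₖ₋₂, qₖ = aₖqₖ₋₁ + qₖ₋₂ (with p₋₁=1, p₋₂=0, q₋₁=0, q₋₂=1):
  k=0: a=1, p=1, q=1
  k=1: a=4, p=5, q=4
  k=2: a=3, p=16, q=13
  k=3: a=1, p=21, q=17

21/17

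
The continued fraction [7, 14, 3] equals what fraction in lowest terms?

Using pₖ = aₖpₖ₋₁ + pₖ₋₂ and qₖ = aₖqₖ₋₁ + qₖ₋₂:
  k=0: a=7, p=7, q=1
  k=1: a=14, p=99, q=14
  k=2: a=3, p=304, q=43

304/43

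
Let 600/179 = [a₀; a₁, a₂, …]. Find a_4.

600 = 3·179 + 63   →  a_0 = 3
179 = 2·63 + 53   →  a_1 = 2
63 = 1·53 + 10   →  a_2 = 1
53 = 5·10 + 3   →  a_3 = 5
10 = 3·3 + 1   →  a_4 = 3

3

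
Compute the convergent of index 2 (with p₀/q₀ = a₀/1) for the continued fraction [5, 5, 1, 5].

31/6

Using pₖ = aₖpₖ₋₁ + pₖ₋₂, qₖ = aₖqₖ₋₁ + qₖ₋₂ (with p₋₁=1, p₋₂=0, q₋₁=0, q₋₂=1):
  k=0: a=5, p=5, q=1
  k=1: a=5, p=26, q=5
  k=2: a=1, p=31, q=6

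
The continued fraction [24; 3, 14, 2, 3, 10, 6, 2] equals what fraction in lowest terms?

Using pₖ = aₖpₖ₋₁ + pₖ₋₂ and qₖ = aₖqₖ₋₁ + qₖ₋₂:
  k=0: a=24, p=24, q=1
  k=1: a=3, p=73, q=3
  k=2: a=14, p=1046, q=43
  k=3: a=2, p=2165, q=89
  k=4: a=3, p=7541, q=310
  k=5: a=10, p=77575, q=3189
  k=6: a=6, p=472991, q=19444
  k=7: a=2, p=1023557, q=42077

1023557/42077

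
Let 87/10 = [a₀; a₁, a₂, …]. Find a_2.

2

87 = 8·10 + 7   →  a_0 = 8
10 = 1·7 + 3   →  a_1 = 1
7 = 2·3 + 1   →  a_2 = 2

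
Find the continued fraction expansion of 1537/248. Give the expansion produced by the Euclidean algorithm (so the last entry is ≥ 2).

[6; 5, 16, 3]

1537 = 6·248 + 49
248 = 5·49 + 3
49 = 16·3 + 1
3 = 3·1 + 0  (stop)
So 1537/248 = [6; 5, 16, 3].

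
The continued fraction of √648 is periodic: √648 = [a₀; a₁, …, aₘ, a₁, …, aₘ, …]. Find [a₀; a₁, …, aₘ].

[25; 2, 5, 6, 5, 2, 50]

a₀ = ⌊√648⌋ = 25.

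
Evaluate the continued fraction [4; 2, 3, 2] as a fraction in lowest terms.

71/16

Using pₖ = aₖpₖ₋₁ + pₖ₋₂ and qₖ = aₖqₖ₋₁ + qₖ₋₂:
  k=0: a=4, p=4, q=1
  k=1: a=2, p=9, q=2
  k=2: a=3, p=31, q=7
  k=3: a=2, p=71, q=16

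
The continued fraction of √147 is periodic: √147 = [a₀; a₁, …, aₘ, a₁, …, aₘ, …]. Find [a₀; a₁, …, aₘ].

[12; 8, 24]

a₀ = ⌊√147⌋ = 12.
With m₀=0, d₀=1 and mₖ₊₁ = dₖaₖ − mₖ, dₖ₊₁ = (n − mₖ₊₁²)/dₖ, aₖ₊₁ = ⌊(a₀+mₖ₊₁)/dₖ₊₁⌋:
  k=1: m=12, d=3, a=8
  k=2: m=12, d=1, a=24
d=1 and a=2a₀=24 at k=2, so the next step gives (m, d) = (12, 3) again — its k=1 value — and the period has length 2.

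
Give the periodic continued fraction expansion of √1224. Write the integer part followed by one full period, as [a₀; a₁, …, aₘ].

a₀ = ⌊√1224⌋ = 34.
With m₀=0, d₀=1 and mₖ₊₁ = dₖaₖ − mₖ, dₖ₊₁ = (n − mₖ₊₁²)/dₖ, aₖ₊₁ = ⌊(a₀+mₖ₊₁)/dₖ₊₁⌋:
  k=1: m=34, d=68, a=1
  k=2: m=34, d=1, a=68
d=1 and a=2a₀=68 at k=2, so the next step gives (m, d) = (34, 68) again — its k=1 value — and the period has length 2.

[34; 1, 68]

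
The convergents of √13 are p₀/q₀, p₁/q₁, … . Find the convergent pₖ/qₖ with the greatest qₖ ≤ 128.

√13 = [3; 1, 1, 1, 1, 6, …] (period length 5).
Convergents:
  p_0/q_0 = 3/1
  p_1/q_1 = 4/1
  p_2/q_2 = 7/2
  p_3/q_3 = 11/3
  p_4/q_4 = 18/5
  p_5/q_5 = 119/33
  p_6/q_6 = 137/38
  p_7/q_7 = 256/71
  p_8/q_8 = 393/109
  p_9/q_9 = 649/180
q_8 = 109 ≤ 128 < 180 = q_9, so the answer is 393/109.

393/109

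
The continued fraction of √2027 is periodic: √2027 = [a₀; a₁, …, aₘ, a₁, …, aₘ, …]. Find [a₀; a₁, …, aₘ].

[45; 45, 90]

a₀ = ⌊√2027⌋ = 45.
With m₀=0, d₀=1 and mₖ₊₁ = dₖaₖ − mₖ, dₖ₊₁ = (n − mₖ₊₁²)/dₖ, aₖ₊₁ = ⌊(a₀+mₖ₊₁)/dₖ₊₁⌋:
  k=1: m=45, d=2, a=45
  k=2: m=45, d=1, a=90
d=1 and a=2a₀=90 at k=2, so the next step gives (m, d) = (45, 2) again — its k=1 value — and the period has length 2.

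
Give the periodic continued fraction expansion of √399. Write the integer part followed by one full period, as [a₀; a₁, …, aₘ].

a₀ = ⌊√399⌋ = 19.
With m₀=0, d₀=1 and mₖ₊₁ = dₖaₖ − mₖ, dₖ₊₁ = (n − mₖ₊₁²)/dₖ, aₖ₊₁ = ⌊(a₀+mₖ₊₁)/dₖ₊₁⌋:
  k=1: m=19, d=38, a=1
  k=2: m=19, d=1, a=38
d=1 and a=2a₀=38 at k=2, so the next step gives (m, d) = (19, 38) again — its k=1 value — and the period has length 2.

[19; 1, 38]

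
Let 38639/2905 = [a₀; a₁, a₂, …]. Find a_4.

3

38639 = 13·2905 + 874   →  a_0 = 13
2905 = 3·874 + 283   →  a_1 = 3
874 = 3·283 + 25   →  a_2 = 3
283 = 11·25 + 8   →  a_3 = 11
25 = 3·8 + 1   →  a_4 = 3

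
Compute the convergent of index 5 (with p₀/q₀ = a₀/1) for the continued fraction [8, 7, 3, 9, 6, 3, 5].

32229/3961

Using pₖ = aₖpₖ₋₁ + pₖ₋₂, qₖ = aₖqₖ₋₁ + qₖ₋₂ (with p₋₁=1, p₋₂=0, q₋₁=0, q₋₂=1):
  k=0: a=8, p=8, q=1
  k=1: a=7, p=57, q=7
  k=2: a=3, p=179, q=22
  k=3: a=9, p=1668, q=205
  k=4: a=6, p=10187, q=1252
  k=5: a=3, p=32229, q=3961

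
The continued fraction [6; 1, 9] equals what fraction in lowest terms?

Using pₖ = aₖpₖ₋₁ + pₖ₋₂ and qₖ = aₖqₖ₋₁ + qₖ₋₂:
  k=0: a=6, p=6, q=1
  k=1: a=1, p=7, q=1
  k=2: a=9, p=69, q=10

69/10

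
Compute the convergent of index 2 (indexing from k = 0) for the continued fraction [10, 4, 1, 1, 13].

Using pₖ = aₖpₖ₋₁ + pₖ₋₂, qₖ = aₖqₖ₋₁ + qₖ₋₂ (with p₋₁=1, p₋₂=0, q₋₁=0, q₋₂=1):
  k=0: a=10, p=10, q=1
  k=1: a=4, p=41, q=4
  k=2: a=1, p=51, q=5

51/5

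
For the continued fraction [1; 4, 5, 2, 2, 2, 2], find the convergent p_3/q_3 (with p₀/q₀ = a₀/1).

Using pₖ = aₖpₖ₋₁ + pₖ₋₂, qₖ = aₖqₖ₋₁ + qₖ₋₂ (with p₋₁=1, p₋₂=0, q₋₁=0, q₋₂=1):
  k=0: a=1, p=1, q=1
  k=1: a=4, p=5, q=4
  k=2: a=5, p=26, q=21
  k=3: a=2, p=57, q=46

57/46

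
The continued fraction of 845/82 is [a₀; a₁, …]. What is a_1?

845 = 10·82 + 25   →  a_0 = 10
82 = 3·25 + 7   →  a_1 = 3

3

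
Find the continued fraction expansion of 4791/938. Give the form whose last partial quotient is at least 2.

[5; 9, 3, 2, 14]

4791 = 5*938 + 101
938 = 9*101 + 29
101 = 3*29 + 14
29 = 2*14 + 1
14 = 14*1 + 0  (stop)
So 4791/938 = [5; 9, 3, 2, 14].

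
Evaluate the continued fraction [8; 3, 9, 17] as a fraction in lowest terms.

3986/479

Using pₖ = aₖpₖ₋₁ + pₖ₋₂ and qₖ = aₖqₖ₋₁ + qₖ₋₂:
  k=0: a=8, p=8, q=1
  k=1: a=3, p=25, q=3
  k=2: a=9, p=233, q=28
  k=3: a=17, p=3986, q=479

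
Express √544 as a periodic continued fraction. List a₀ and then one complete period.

a₀ = ⌊√544⌋ = 23.

[23; 3, 11, 3, 46]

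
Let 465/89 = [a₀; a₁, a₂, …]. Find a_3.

465 = 5·89 + 20   →  a_0 = 5
89 = 4·20 + 9   →  a_1 = 4
20 = 2·9 + 2   →  a_2 = 2
9 = 4·2 + 1   →  a_3 = 4

4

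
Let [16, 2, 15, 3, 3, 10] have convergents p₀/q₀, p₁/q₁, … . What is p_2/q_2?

Using pₖ = aₖpₖ₋₁ + pₖ₋₂, qₖ = aₖqₖ₋₁ + qₖ₋₂ (with p₋₁=1, p₋₂=0, q₋₁=0, q₋₂=1):
  k=0: a=16, p=16, q=1
  k=1: a=2, p=33, q=2
  k=2: a=15, p=511, q=31

511/31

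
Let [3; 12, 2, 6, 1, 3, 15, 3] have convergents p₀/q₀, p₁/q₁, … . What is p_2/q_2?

Using pₖ = aₖpₖ₋₁ + pₖ₋₂, qₖ = aₖqₖ₋₁ + qₖ₋₂ (with p₋₁=1, p₋₂=0, q₋₁=0, q₋₂=1):
  k=0: a=3, p=3, q=1
  k=1: a=12, p=37, q=12
  k=2: a=2, p=77, q=25

77/25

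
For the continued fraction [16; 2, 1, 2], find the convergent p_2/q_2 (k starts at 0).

49/3

Using pₖ = aₖpₖ₋₁ + pₖ₋₂, qₖ = aₖqₖ₋₁ + qₖ₋₂ (with p₋₁=1, p₋₂=0, q₋₁=0, q₋₂=1):
  k=0: a=16, p=16, q=1
  k=1: a=2, p=33, q=2
  k=2: a=1, p=49, q=3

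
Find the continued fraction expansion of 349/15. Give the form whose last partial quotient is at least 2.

[23; 3, 1, 3]

349 = 23·15 + 4
15 = 3·4 + 3
4 = 1·3 + 1
3 = 3·1 + 0  (stop)
So 349/15 = [23; 3, 1, 3].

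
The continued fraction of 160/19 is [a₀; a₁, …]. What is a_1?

2

160 = 8·19 + 8   →  a_0 = 8
19 = 2·8 + 3   →  a_1 = 2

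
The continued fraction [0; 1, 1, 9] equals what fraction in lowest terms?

10/19

Using pₖ = aₖpₖ₋₁ + pₖ₋₂ and qₖ = aₖqₖ₋₁ + qₖ₋₂:
  k=0: a=0, p=0, q=1
  k=1: a=1, p=1, q=1
  k=2: a=1, p=1, q=2
  k=3: a=9, p=10, q=19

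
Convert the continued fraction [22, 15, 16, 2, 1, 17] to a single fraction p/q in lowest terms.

Using pₖ = aₖpₖ₋₁ + pₖ₋₂ and qₖ = aₖqₖ₋₁ + qₖ₋₂:
  k=0: a=22, p=22, q=1
  k=1: a=15, p=331, q=15
  k=2: a=16, p=5318, q=241
  k=3: a=2, p=10967, q=497
  k=4: a=1, p=16285, q=738
  k=5: a=17, p=287812, q=13043

287812/13043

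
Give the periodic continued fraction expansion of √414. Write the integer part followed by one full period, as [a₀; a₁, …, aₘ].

[20; 2, 1, 7, 2, 7, 1, 2, 40]

a₀ = ⌊√414⌋ = 20.
With m₀=0, d₀=1 and mₖ₊₁ = dₖaₖ − mₖ, dₖ₊₁ = (n − mₖ₊₁²)/dₖ, aₖ₊₁ = ⌊(a₀+mₖ₊₁)/dₖ₊₁⌋:
  k=1: m=20, d=14, a=2
  k=2: m=8, d=25, a=1
  k=3: m=17, d=5, a=7
  k=4: m=18, d=18, a=2
  k=5: m=18, d=5, a=7
  k=6: m=17, d=25, a=1
  k=7: m=8, d=14, a=2
  k=8: m=20, d=1, a=40
d=1 and a=2a₀=40 at k=8, so the next step gives (m, d) = (20, 14) again — its k=1 value — and the period has length 8.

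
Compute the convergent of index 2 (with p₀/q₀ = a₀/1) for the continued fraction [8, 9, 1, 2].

Using pₖ = aₖpₖ₋₁ + pₖ₋₂, qₖ = aₖqₖ₋₁ + qₖ₋₂ (with p₋₁=1, p₋₂=0, q₋₁=0, q₋₂=1):
  k=0: a=8, p=8, q=1
  k=1: a=9, p=73, q=9
  k=2: a=1, p=81, q=10

81/10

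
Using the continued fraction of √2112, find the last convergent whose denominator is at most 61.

√2112 = [45; 1, 21, 1, 90, …] (period length 4).
Convergents:
  p_0/q_0 = 45/1
  p_1/q_1 = 46/1
  p_2/q_2 = 1011/22
  p_3/q_3 = 1057/23
  p_4/q_4 = 96141/2092
q_3 = 23 ≤ 61 < 2092 = q_4, so the answer is 1057/23.

1057/23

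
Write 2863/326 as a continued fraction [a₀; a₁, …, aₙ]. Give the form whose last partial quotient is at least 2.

[8; 1, 3, 1, 1, 2, 4, 3]

2863 = 8×326 + 255
326 = 1×255 + 71
255 = 3×71 + 42
71 = 1×42 + 29
42 = 1×29 + 13
29 = 2×13 + 3
13 = 4×3 + 1
3 = 3×1 + 0  (stop)
So 2863/326 = [8; 1, 3, 1, 1, 2, 4, 3].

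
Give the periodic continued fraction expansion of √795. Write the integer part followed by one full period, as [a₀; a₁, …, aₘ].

a₀ = ⌊√795⌋ = 28.
With m₀=0, d₀=1 and mₖ₊₁ = dₖaₖ − mₖ, dₖ₊₁ = (n − mₖ₊₁²)/dₖ, aₖ₊₁ = ⌊(a₀+mₖ₊₁)/dₖ₊₁⌋:
  k=1: m=28, d=11, a=5
  k=2: m=27, d=6, a=9
  k=3: m=27, d=11, a=5
  k=4: m=28, d=1, a=56
d=1 and a=2a₀=56 at k=4, so the next step gives (m, d) = (28, 11) again — its k=1 value — and the period has length 4.

[28; 5, 9, 5, 56]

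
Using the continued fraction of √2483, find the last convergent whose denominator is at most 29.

√2483 = [49; 1, 4, 1, 6, 1, 4, 1, 98, …] (period length 8).
Convergents:
  p_0/q_0 = 49/1
  p_1/q_1 = 50/1
  p_2/q_2 = 249/5
  p_3/q_3 = 299/6
  p_4/q_4 = 2043/41
q_3 = 6 ≤ 29 < 41 = q_4, so the answer is 299/6.

299/6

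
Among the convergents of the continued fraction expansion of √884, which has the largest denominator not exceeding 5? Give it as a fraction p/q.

119/4

√884 = [29; 1, 2, 1, 2, 1, 2, 1, 58, …] (period length 8).
Convergents:
  p_0/q_0 = 29/1
  p_1/q_1 = 30/1
  p_2/q_2 = 89/3
  p_3/q_3 = 119/4
  p_4/q_4 = 327/11
q_3 = 4 ≤ 5 < 11 = q_4, so the answer is 119/4.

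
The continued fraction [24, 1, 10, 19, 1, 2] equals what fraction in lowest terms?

Using pₖ = aₖpₖ₋₁ + pₖ₋₂ and qₖ = aₖqₖ₋₁ + qₖ₋₂:
  k=0: a=24, p=24, q=1
  k=1: a=1, p=25, q=1
  k=2: a=10, p=274, q=11
  k=3: a=19, p=5231, q=210
  k=4: a=1, p=5505, q=221
  k=5: a=2, p=16241, q=652

16241/652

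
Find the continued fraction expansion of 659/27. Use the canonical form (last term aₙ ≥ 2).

[24; 2, 2, 5]

659 = 24*27 + 11
27 = 2*11 + 5
11 = 2*5 + 1
5 = 5*1 + 0  (stop)
So 659/27 = [24; 2, 2, 5].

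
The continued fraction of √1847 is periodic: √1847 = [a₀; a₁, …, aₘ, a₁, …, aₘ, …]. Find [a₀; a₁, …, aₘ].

[42; 1, 41, 1, 84]

a₀ = ⌊√1847⌋ = 42.
With m₀=0, d₀=1 and mₖ₊₁ = dₖaₖ − mₖ, dₖ₊₁ = (n − mₖ₊₁²)/dₖ, aₖ₊₁ = ⌊(a₀+mₖ₊₁)/dₖ₊₁⌋:
  k=1: m=42, d=83, a=1
  k=2: m=41, d=2, a=41
  k=3: m=41, d=83, a=1
  k=4: m=42, d=1, a=84
d=1 and a=2a₀=84 at k=4, so the next step gives (m, d) = (42, 83) again — its k=1 value — and the period has length 4.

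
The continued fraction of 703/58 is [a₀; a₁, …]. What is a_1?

8

703 = 12·58 + 7   →  a_0 = 12
58 = 8·7 + 2   →  a_1 = 8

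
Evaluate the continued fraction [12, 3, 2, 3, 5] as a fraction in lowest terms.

1561/127

Fold from the inside: start with 5/1.
  3 + 1/5 = 16/5
  2 + 5/16 = 37/16
  3 + 16/37 = 127/37
  12 + 37/127 = 1561/127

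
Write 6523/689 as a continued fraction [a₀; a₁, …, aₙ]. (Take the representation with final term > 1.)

[9; 2, 7, 6, 2, 3]

6523 = 9*689 + 322
689 = 2*322 + 45
322 = 7*45 + 7
45 = 6*7 + 3
7 = 2*3 + 1
3 = 3*1 + 0  (stop)
So 6523/689 = [9; 2, 7, 6, 2, 3].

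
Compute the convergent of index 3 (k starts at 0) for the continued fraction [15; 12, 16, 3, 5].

Using pₖ = aₖpₖ₋₁ + pₖ₋₂, qₖ = aₖqₖ₋₁ + qₖ₋₂ (with p₋₁=1, p₋₂=0, q₋₁=0, q₋₂=1):
  k=0: a=15, p=15, q=1
  k=1: a=12, p=181, q=12
  k=2: a=16, p=2911, q=193
  k=3: a=3, p=8914, q=591

8914/591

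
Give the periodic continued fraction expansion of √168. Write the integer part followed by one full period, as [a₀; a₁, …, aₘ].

[12; 1, 24]

a₀ = ⌊√168⌋ = 12.
With m₀=0, d₀=1 and mₖ₊₁ = dₖaₖ − mₖ, dₖ₊₁ = (n − mₖ₊₁²)/dₖ, aₖ₊₁ = ⌊(a₀+mₖ₊₁)/dₖ₊₁⌋:
  k=1: m=12, d=24, a=1
  k=2: m=12, d=1, a=24
d=1 and a=2a₀=24 at k=2, so the next step gives (m, d) = (12, 24) again — its k=1 value — and the period has length 2.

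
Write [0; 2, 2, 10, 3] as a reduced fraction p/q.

65/161

Fold from the inside: start with 3/1.
  10 + 1/3 = 31/3
  2 + 3/31 = 65/31
  2 + 31/65 = 161/65
  0 + 65/161 = 65/161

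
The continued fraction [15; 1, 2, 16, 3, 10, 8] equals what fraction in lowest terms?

Fold from the inside: start with 8/1.
  10 + 1/8 = 81/8
  3 + 8/81 = 251/81
  16 + 81/251 = 4097/251
  2 + 251/4097 = 8445/4097
  1 + 4097/8445 = 12542/8445
  15 + 8445/12542 = 196575/12542

196575/12542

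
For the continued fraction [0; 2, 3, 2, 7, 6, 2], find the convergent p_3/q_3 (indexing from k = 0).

7/16

Using pₖ = aₖpₖ₋₁ + pₖ₋₂, qₖ = aₖqₖ₋₁ + qₖ₋₂ (with p₋₁=1, p₋₂=0, q₋₁=0, q₋₂=1):
  k=0: a=0, p=0, q=1
  k=1: a=2, p=1, q=2
  k=2: a=3, p=3, q=7
  k=3: a=2, p=7, q=16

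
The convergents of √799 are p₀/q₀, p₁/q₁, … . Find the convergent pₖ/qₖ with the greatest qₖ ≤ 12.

113/4

√799 = [28; 3, 1, 3, 56, …] (period length 4).
Convergents:
  p_0/q_0 = 28/1
  p_1/q_1 = 85/3
  p_2/q_2 = 113/4
  p_3/q_3 = 424/15
q_2 = 4 ≤ 12 < 15 = q_3, so the answer is 113/4.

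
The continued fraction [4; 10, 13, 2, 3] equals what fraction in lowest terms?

3882/947

Fold from the inside: start with 3/1.
  2 + 1/3 = 7/3
  13 + 3/7 = 94/7
  10 + 7/94 = 947/94
  4 + 94/947 = 3882/947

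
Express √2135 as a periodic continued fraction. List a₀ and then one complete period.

a₀ = ⌊√2135⌋ = 46.
With m₀=0, d₀=1 and mₖ₊₁ = dₖaₖ − mₖ, dₖ₊₁ = (n − mₖ₊₁²)/dₖ, aₖ₊₁ = ⌊(a₀+mₖ₊₁)/dₖ₊₁⌋:
  k=1: m=46, d=19, a=4
  k=2: m=30, d=65, a=1
  k=3: m=35, d=14, a=5
  k=4: m=35, d=65, a=1
  k=5: m=30, d=19, a=4
  k=6: m=46, d=1, a=92
d=1 and a=2a₀=92 at k=6, so the next step gives (m, d) = (46, 19) again — its k=1 value — and the period has length 6.

[46; 4, 1, 5, 1, 4, 92]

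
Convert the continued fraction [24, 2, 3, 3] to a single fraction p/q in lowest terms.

562/23

Fold from the inside: start with 3/1.
  3 + 1/3 = 10/3
  2 + 3/10 = 23/10
  24 + 10/23 = 562/23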